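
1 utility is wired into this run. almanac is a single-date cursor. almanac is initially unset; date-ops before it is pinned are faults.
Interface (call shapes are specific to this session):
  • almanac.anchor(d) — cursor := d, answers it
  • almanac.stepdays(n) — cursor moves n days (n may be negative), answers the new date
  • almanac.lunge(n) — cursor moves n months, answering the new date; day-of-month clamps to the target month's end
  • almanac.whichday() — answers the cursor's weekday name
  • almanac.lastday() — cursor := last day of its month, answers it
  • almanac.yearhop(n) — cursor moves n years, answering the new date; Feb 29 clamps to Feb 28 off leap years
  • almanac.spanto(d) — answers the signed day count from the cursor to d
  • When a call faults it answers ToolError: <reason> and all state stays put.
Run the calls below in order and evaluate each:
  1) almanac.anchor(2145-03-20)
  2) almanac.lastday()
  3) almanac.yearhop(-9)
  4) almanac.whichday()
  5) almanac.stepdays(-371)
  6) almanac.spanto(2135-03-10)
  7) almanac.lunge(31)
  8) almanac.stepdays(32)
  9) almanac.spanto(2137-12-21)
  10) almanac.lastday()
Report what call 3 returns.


% almanac.anchor(d=2145-03-20) == 2145-03-20
% almanac.lastday() == 2145-03-31
% almanac.yearhop(n=-9) == 2136-03-31
% almanac.whichday() == Saturday
% almanac.stepdays(n=-371) == 2135-03-26
% almanac.spanto(d=2135-03-10) == -16
% almanac.lunge(n=31) == 2137-10-26
% almanac.stepdays(n=32) == 2137-11-27
% almanac.spanto(d=2137-12-21) == 24
% almanac.lastday() == 2137-11-30

Answer: 2136-03-31


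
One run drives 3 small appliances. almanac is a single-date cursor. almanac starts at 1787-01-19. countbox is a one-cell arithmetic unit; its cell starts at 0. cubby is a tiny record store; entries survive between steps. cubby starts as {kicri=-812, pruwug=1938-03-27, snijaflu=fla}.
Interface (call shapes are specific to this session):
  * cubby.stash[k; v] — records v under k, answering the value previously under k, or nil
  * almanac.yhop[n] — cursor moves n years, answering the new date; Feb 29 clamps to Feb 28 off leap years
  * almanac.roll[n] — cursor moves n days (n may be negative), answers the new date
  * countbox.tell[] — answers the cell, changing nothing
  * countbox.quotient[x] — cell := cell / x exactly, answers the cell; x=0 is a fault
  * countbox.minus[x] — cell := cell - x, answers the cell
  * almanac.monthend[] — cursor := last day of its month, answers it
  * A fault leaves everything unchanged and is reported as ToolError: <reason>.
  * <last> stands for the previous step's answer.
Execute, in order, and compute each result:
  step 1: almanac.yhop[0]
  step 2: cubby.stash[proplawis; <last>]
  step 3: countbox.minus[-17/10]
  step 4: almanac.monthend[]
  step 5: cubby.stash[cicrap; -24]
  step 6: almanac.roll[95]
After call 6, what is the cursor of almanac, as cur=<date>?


Answer: cur=1787-05-06

Derivation:
==> almanac.yhop(n→0)
<== 1787-01-19
==> cubby.stash(k→proplawis, v→<last>)
<== nil
==> countbox.minus(x→-17/10)
<== 17/10
==> almanac.monthend()
<== 1787-01-31
==> cubby.stash(k→cicrap, v→-24)
<== nil
==> almanac.roll(n→95)
<== 1787-05-06


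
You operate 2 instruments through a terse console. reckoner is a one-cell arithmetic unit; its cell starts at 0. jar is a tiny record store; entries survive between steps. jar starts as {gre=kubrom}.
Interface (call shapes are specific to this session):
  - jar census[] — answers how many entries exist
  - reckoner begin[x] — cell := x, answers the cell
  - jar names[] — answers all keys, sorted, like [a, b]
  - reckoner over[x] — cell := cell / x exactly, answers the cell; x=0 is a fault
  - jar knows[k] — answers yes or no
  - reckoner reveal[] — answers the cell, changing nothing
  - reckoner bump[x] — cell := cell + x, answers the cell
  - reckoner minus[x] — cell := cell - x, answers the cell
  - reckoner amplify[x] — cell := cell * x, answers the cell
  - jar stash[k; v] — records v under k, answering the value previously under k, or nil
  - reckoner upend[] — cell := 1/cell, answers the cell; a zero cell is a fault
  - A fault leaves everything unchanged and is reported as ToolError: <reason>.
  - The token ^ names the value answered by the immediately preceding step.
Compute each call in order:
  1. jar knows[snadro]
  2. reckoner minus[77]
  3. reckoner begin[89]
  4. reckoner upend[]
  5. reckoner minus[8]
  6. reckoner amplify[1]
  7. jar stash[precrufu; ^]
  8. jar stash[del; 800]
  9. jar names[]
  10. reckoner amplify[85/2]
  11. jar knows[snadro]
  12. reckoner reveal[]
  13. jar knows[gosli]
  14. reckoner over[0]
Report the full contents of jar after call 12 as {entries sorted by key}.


Answer: {del=800, gre=kubrom, precrufu=-711/89}

Derivation:
~$ jar knows k='snadro'
:: no
~$ reckoner minus x='77'
:: -77
~$ reckoner begin x='89'
:: 89
~$ reckoner upend
:: 1/89
~$ reckoner minus x='8'
:: -711/89
~$ reckoner amplify x='1'
:: -711/89
~$ jar stash k='precrufu' v='^'
:: nil
~$ jar stash k='del' v='800'
:: nil
~$ jar names
:: [del, gre, precrufu]
~$ reckoner amplify x='85/2'
:: -60435/178
~$ jar knows k='snadro'
:: no
~$ reckoner reveal
:: -60435/178
~$ jar knows k='gosli'
:: no
~$ reckoner over x='0'
:: ToolError: division by zero


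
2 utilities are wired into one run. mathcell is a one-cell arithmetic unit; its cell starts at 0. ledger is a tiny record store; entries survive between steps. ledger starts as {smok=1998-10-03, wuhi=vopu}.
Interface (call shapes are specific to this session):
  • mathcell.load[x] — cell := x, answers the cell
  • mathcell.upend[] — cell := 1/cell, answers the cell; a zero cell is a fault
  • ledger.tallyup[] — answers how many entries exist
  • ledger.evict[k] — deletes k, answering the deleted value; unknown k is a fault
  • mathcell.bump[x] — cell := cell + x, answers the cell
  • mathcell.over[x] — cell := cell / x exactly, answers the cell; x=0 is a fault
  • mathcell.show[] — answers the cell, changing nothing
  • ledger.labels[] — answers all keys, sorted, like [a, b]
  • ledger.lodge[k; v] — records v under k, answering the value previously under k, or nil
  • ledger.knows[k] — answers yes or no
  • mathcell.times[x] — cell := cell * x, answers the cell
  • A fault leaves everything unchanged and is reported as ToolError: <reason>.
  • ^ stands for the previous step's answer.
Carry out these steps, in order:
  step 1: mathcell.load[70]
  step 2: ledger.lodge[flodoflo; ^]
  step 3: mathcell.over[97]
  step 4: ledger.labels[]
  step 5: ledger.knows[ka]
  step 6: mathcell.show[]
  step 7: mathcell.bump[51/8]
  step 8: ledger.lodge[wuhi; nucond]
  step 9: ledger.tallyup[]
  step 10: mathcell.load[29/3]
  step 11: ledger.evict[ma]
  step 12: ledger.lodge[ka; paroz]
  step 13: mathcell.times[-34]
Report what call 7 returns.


-- load(70) == 70
-- lodge(flodoflo, ^) == nil
-- over(97) == 70/97
-- labels() == [flodoflo, smok, wuhi]
-- knows(ka) == no
-- show() == 70/97
-- bump(51/8) == 5507/776
-- lodge(wuhi, nucond) == vopu
-- tallyup() == 3
-- load(29/3) == 29/3
-- evict(ma) == ToolError: no such key ma
-- lodge(ka, paroz) == nil
-- times(-34) == -986/3

Answer: 5507/776


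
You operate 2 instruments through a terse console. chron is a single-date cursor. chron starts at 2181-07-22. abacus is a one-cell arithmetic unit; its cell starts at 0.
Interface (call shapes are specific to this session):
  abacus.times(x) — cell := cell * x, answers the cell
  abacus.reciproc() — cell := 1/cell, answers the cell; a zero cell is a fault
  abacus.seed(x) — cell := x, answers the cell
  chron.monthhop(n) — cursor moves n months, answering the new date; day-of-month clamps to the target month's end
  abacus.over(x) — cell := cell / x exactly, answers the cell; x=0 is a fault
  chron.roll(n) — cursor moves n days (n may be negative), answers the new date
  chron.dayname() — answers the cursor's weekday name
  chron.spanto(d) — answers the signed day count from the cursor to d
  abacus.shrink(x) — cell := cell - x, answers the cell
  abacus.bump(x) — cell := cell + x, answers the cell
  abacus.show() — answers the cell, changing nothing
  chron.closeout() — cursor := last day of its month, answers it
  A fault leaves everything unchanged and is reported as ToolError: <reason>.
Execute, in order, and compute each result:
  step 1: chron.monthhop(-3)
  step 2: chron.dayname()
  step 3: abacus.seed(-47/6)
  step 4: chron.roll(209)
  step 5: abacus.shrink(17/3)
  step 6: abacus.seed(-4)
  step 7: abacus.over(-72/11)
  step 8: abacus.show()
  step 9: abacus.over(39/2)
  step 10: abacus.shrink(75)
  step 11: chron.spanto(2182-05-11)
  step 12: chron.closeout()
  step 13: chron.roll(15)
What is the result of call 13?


Answer: 2181-12-15

Derivation:
==> chron.monthhop(n=-3)
<== 2181-04-22
==> chron.dayname()
<== Sunday
==> abacus.seed(x=-47/6)
<== -47/6
==> chron.roll(n=209)
<== 2181-11-17
==> abacus.shrink(x=17/3)
<== -27/2
==> abacus.seed(x=-4)
<== -4
==> abacus.over(x=-72/11)
<== 11/18
==> abacus.show()
<== 11/18
==> abacus.over(x=39/2)
<== 11/351
==> abacus.shrink(x=75)
<== -26314/351
==> chron.spanto(d=2182-05-11)
<== 175
==> chron.closeout()
<== 2181-11-30
==> chron.roll(n=15)
<== 2181-12-15


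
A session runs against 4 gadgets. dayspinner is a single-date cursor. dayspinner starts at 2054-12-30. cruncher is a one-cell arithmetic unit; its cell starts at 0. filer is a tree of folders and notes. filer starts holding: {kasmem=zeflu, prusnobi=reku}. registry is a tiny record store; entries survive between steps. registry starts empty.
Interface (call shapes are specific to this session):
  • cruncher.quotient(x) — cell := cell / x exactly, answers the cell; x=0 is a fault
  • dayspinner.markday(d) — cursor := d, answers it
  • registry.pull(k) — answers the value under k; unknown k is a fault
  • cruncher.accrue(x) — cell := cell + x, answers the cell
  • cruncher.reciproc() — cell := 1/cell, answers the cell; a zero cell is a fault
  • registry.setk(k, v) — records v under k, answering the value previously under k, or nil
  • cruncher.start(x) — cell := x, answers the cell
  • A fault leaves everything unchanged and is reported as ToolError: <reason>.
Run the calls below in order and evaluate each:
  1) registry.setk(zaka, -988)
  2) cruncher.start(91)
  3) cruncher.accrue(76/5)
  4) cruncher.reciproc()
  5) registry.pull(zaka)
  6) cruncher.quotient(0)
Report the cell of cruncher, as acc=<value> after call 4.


# 1. registry.setk(zaka, -988) == nil
# 2. cruncher.start(91) == 91
# 3. cruncher.accrue(76/5) == 531/5
# 4. cruncher.reciproc() == 5/531
# 5. registry.pull(zaka) == -988
# 6. cruncher.quotient(0) == ToolError: division by zero

Answer: acc=5/531


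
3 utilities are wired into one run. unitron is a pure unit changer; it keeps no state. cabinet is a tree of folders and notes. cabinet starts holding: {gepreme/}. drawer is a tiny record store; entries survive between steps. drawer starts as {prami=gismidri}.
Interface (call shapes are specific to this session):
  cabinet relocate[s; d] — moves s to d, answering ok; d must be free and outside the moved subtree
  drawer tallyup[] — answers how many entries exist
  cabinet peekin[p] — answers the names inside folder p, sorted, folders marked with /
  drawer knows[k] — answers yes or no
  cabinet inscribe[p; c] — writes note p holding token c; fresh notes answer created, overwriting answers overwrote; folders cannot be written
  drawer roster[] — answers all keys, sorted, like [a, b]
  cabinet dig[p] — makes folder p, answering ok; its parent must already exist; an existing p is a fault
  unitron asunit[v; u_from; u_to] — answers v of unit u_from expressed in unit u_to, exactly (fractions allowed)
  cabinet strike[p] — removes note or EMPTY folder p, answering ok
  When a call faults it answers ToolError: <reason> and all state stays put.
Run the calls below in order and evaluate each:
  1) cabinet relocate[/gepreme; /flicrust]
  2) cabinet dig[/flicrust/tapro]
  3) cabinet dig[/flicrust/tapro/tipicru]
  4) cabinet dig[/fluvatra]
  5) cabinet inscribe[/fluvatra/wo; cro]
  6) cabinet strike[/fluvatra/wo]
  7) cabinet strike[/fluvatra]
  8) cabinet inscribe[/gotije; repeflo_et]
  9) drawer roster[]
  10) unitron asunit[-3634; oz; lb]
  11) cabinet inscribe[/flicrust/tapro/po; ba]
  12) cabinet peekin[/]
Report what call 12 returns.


CALL cabinet relocate[s: /gepreme; d: /flicrust]
RET  ok
CALL cabinet dig[p: /flicrust/tapro]
RET  ok
CALL cabinet dig[p: /flicrust/tapro/tipicru]
RET  ok
CALL cabinet dig[p: /fluvatra]
RET  ok
CALL cabinet inscribe[p: /fluvatra/wo; c: cro]
RET  created
CALL cabinet strike[p: /fluvatra/wo]
RET  ok
CALL cabinet strike[p: /fluvatra]
RET  ok
CALL cabinet inscribe[p: /gotije; c: repeflo_et]
RET  created
CALL drawer roster[]
RET  [prami]
CALL unitron asunit[v: -3634; u_from: oz; u_to: lb]
RET  -1817/8
CALL cabinet inscribe[p: /flicrust/tapro/po; c: ba]
RET  created
CALL cabinet peekin[p: /]
RET  [flicrust/, gotije]

Answer: [flicrust/, gotije]


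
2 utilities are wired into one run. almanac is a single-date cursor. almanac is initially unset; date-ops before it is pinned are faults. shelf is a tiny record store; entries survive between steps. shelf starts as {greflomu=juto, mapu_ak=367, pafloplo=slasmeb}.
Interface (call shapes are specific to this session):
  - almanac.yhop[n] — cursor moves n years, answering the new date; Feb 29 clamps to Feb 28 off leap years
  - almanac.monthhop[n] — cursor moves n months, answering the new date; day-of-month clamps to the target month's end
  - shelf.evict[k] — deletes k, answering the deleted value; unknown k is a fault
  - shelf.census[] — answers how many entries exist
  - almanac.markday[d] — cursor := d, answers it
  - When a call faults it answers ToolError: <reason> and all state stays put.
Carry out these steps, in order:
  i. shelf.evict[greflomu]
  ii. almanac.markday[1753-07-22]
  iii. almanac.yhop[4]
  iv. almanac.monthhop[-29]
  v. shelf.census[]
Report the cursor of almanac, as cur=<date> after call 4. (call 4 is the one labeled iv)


-> shelf.evict(k: greflomu)
<- juto
-> almanac.markday(d: 1753-07-22)
<- 1753-07-22
-> almanac.yhop(n: 4)
<- 1757-07-22
-> almanac.monthhop(n: -29)
<- 1755-02-22
-> shelf.census()
<- 2

Answer: cur=1755-02-22


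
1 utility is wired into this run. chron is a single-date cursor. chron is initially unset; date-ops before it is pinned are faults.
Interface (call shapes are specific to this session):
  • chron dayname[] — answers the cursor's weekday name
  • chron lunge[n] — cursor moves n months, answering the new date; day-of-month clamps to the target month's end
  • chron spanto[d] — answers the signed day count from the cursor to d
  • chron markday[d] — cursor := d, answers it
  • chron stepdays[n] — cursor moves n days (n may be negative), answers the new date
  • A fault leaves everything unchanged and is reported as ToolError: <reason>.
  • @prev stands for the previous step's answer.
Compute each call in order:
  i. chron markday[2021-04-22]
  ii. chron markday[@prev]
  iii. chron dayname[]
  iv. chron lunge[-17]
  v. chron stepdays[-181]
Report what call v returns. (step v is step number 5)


Act: chron markday[d: 2021-04-22]
Obs: 2021-04-22
Act: chron markday[d: @prev]
Obs: 2021-04-22
Act: chron dayname[]
Obs: Thursday
Act: chron lunge[n: -17]
Obs: 2019-11-22
Act: chron stepdays[n: -181]
Obs: 2019-05-25

Answer: 2019-05-25


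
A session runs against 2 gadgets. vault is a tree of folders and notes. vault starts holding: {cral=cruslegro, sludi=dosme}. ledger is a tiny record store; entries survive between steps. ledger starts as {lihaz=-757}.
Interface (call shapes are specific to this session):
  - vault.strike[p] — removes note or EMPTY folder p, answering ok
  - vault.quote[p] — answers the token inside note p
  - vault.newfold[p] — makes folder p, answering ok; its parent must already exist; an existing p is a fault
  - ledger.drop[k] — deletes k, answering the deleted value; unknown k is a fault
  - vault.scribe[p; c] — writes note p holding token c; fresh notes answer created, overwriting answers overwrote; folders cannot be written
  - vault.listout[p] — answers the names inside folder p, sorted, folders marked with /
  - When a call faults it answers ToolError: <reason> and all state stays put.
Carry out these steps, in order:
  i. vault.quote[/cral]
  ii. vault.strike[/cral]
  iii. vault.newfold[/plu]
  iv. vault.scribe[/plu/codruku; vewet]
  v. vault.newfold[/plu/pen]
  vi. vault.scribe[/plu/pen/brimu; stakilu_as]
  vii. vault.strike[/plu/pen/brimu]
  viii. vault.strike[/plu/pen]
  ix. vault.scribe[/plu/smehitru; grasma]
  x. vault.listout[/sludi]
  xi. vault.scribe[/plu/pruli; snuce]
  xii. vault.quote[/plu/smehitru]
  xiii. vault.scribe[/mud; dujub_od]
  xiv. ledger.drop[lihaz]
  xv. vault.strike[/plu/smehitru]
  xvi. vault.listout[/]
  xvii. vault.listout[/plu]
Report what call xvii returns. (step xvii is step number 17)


Now I run quote on /cral, and see cruslegro.
I call strike on /cral, → ok.
I run newfold on /plu, and observe ok.
Now I run scribe on /plu/codruku, vewet, giving created.
Using newfold on /plu/pen, and get ok.
Then scribe on /plu/pen/brimu, stakilu_as, and observe created.
Then strike on /plu/pen/brimu, which returns ok.
Now I run strike on /plu/pen, — result: ok.
I run scribe on /plu/smehitru, grasma, which returns created.
Next I call listout on /sludi, which returns ToolError: not a directory.
I invoke scribe on /plu/pruli, snuce, yielding created.
Invoking quote on /plu/smehitru, and see grasma.
I call scribe on /mud, dujub_od, and observe created.
Calling drop on lihaz, and see -757.
I invoke strike on /plu/smehitru, giving ok.
Invoking listout on /, and get [mud, plu/, sludi].
Using listout on /plu, and observe [codruku, pruli].

Answer: [codruku, pruli]


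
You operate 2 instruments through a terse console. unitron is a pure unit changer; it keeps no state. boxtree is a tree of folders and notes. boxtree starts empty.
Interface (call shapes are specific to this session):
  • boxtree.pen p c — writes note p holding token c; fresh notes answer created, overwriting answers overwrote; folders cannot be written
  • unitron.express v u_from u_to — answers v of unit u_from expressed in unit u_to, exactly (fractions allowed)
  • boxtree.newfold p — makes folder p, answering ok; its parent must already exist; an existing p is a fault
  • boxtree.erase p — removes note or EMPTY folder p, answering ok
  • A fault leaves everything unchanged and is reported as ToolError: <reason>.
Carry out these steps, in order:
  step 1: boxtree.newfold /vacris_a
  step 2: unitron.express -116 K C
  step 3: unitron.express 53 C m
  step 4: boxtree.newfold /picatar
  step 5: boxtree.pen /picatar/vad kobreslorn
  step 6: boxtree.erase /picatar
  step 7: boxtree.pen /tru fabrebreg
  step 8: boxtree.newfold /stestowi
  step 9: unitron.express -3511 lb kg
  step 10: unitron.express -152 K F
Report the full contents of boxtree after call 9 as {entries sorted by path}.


Answer: {picatar/, picatar/vad=kobreslorn, stestowi/, tru=fabrebreg, vacris_a/}

Derivation:
==> boxtree.newfold(/vacris_a)
<== ok
==> unitron.express(-116, K, C)
<== -7783/20
==> unitron.express(53, C, m)
<== ToolError: incompatible units
==> boxtree.newfold(/picatar)
<== ok
==> boxtree.pen(/picatar/vad, kobreslorn)
<== created
==> boxtree.erase(/picatar)
<== ToolError: not empty
==> boxtree.pen(/tru, fabrebreg)
<== created
==> boxtree.newfold(/stestowi)
<== ok
==> unitron.express(-3511, lb, kg)
<== -159256281107/100000000
==> unitron.express(-152, K, F)
<== -73327/100


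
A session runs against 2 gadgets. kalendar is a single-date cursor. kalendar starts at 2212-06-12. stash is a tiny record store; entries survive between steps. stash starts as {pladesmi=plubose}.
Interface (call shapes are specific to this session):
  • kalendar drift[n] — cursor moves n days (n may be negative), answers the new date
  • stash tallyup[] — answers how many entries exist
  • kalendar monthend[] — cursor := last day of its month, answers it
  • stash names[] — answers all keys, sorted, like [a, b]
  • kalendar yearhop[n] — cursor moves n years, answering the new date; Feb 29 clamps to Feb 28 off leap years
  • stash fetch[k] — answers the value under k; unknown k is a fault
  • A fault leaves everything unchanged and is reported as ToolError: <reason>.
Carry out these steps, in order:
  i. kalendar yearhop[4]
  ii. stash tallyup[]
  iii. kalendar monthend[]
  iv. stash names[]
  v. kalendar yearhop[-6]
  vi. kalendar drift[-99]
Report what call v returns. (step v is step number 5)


Answer: 2210-06-30

Derivation:
Now I run kalendar yearhop with n=4, and get 2216-06-12.
I try stash tallyup, giving 1.
I call kalendar monthend(), which returns 2216-06-30.
Now I run stash names, giving [pladesmi].
I invoke kalendar yearhop with n=-6: 2210-06-30.
Using kalendar drift with n=-99, and get 2210-03-23.


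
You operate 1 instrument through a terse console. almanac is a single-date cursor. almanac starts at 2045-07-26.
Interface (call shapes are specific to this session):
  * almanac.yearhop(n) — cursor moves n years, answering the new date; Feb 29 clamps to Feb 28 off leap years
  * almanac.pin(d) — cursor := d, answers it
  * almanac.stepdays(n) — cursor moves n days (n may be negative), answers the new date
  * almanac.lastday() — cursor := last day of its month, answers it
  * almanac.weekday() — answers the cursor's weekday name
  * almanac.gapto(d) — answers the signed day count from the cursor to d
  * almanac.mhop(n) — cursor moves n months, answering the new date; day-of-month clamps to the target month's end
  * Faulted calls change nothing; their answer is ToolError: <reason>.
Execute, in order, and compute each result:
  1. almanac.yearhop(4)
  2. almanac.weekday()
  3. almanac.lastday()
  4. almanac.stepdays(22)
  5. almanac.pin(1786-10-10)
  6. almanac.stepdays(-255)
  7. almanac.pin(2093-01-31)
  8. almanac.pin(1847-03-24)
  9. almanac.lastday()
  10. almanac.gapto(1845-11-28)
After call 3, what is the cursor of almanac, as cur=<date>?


Answer: cur=2049-07-31

Derivation:
;; 1. almanac.yearhop(4) ~> 2049-07-26
;; 2. almanac.weekday() ~> Monday
;; 3. almanac.lastday() ~> 2049-07-31
;; 4. almanac.stepdays(22) ~> 2049-08-22
;; 5. almanac.pin(1786-10-10) ~> 1786-10-10
;; 6. almanac.stepdays(-255) ~> 1786-01-28
;; 7. almanac.pin(2093-01-31) ~> 2093-01-31
;; 8. almanac.pin(1847-03-24) ~> 1847-03-24
;; 9. almanac.lastday() ~> 1847-03-31
;; 10. almanac.gapto(1845-11-28) ~> -488


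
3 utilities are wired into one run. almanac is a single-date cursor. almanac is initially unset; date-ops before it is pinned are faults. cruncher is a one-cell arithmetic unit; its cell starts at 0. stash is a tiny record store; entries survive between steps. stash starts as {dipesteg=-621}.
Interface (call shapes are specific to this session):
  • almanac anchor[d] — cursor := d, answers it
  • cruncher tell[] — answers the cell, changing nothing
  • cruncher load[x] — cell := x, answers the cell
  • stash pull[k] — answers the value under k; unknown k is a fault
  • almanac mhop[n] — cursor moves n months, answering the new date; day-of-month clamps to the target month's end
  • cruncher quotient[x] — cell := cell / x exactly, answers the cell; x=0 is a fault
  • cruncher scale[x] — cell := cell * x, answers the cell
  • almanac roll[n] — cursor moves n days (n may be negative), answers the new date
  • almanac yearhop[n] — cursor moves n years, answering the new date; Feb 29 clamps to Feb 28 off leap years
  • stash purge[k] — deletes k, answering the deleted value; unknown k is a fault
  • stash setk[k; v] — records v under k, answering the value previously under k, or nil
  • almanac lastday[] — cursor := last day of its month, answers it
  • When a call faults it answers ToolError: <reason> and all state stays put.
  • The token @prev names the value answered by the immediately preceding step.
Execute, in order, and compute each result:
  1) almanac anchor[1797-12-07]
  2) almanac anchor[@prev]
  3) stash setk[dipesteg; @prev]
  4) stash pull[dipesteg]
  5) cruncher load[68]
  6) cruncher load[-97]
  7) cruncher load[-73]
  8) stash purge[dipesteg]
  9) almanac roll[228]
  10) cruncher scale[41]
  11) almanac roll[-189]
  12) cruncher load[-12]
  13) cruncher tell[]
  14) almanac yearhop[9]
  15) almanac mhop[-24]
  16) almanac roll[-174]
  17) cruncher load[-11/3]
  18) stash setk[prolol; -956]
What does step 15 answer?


Answer: 1805-01-15

Derivation:
! almanac anchor(1797-12-07) ~> 1797-12-07
! almanac anchor(@prev) ~> 1797-12-07
! stash setk(dipesteg, @prev) ~> -621
! stash pull(dipesteg) ~> 1797-12-07
! cruncher load(68) ~> 68
! cruncher load(-97) ~> -97
! cruncher load(-73) ~> -73
! stash purge(dipesteg) ~> 1797-12-07
! almanac roll(228) ~> 1798-07-23
! cruncher scale(41) ~> -2993
! almanac roll(-189) ~> 1798-01-15
! cruncher load(-12) ~> -12
! cruncher tell() ~> -12
! almanac yearhop(9) ~> 1807-01-15
! almanac mhop(-24) ~> 1805-01-15
! almanac roll(-174) ~> 1804-07-25
! cruncher load(-11/3) ~> -11/3
! stash setk(prolol, -956) ~> nil


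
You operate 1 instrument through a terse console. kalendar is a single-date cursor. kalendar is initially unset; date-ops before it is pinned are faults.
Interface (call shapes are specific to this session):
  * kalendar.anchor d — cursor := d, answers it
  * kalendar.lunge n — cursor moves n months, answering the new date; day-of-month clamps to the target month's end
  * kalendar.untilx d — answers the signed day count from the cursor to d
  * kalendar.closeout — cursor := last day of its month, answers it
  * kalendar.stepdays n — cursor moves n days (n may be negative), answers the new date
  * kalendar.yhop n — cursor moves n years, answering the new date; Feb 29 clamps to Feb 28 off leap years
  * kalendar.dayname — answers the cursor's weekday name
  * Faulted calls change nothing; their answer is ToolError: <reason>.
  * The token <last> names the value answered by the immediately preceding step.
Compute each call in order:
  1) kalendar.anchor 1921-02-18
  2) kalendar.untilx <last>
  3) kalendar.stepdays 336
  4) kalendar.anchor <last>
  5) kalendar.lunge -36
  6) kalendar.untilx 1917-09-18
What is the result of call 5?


Answer: 1919-01-20

Derivation:
==> kalendar.anchor(d=1921-02-18)
<== 1921-02-18
==> kalendar.untilx(d=<last>)
<== 0
==> kalendar.stepdays(n=336)
<== 1922-01-20
==> kalendar.anchor(d=<last>)
<== 1922-01-20
==> kalendar.lunge(n=-36)
<== 1919-01-20
==> kalendar.untilx(d=1917-09-18)
<== -489


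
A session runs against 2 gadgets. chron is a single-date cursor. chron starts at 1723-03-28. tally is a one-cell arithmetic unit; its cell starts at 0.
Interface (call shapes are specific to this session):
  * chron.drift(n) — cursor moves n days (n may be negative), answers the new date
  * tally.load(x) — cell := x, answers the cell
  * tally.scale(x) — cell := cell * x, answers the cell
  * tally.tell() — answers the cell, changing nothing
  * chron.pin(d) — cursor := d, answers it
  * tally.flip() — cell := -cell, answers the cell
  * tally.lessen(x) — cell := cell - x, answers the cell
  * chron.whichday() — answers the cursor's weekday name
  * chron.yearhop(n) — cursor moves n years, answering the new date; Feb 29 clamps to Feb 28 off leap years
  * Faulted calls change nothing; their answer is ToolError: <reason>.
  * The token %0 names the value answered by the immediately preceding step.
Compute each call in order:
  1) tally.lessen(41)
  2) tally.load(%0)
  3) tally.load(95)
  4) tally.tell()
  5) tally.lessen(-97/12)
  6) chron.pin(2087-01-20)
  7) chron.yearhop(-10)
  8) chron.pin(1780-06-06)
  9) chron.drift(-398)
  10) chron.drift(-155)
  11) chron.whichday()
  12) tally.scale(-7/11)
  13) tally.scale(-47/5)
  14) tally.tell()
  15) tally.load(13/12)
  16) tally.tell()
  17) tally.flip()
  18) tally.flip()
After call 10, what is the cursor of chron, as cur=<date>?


# tally.lessen(x→41) : -41
# tally.load(x→%0) : -41
# tally.load(x→95) : 95
# tally.tell() : 95
# tally.lessen(x→-97/12) : 1237/12
# chron.pin(d→2087-01-20) : 2087-01-20
# chron.yearhop(n→-10) : 2077-01-20
# chron.pin(d→1780-06-06) : 1780-06-06
# chron.drift(n→-398) : 1779-05-05
# chron.drift(n→-155) : 1778-12-01
# chron.whichday() : Tuesday
# tally.scale(x→-7/11) : -8659/132
# tally.scale(x→-47/5) : 406973/660
# tally.tell() : 406973/660
# tally.load(x→13/12) : 13/12
# tally.tell() : 13/12
# tally.flip() : -13/12
# tally.flip() : 13/12

Answer: cur=1778-12-01


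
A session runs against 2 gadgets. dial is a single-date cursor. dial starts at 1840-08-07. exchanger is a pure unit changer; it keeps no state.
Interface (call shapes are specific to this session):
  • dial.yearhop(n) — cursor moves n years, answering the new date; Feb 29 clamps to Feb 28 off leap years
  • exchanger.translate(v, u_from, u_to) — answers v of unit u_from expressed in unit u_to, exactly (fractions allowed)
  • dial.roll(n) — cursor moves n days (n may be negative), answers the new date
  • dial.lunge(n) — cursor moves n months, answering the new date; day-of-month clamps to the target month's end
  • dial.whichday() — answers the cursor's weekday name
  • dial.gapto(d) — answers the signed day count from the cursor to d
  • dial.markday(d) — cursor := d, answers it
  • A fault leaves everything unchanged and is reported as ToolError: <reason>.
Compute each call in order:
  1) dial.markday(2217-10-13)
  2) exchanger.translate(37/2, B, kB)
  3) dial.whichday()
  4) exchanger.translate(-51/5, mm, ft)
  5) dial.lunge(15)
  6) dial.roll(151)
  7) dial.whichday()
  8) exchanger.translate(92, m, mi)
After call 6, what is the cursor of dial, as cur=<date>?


Answer: cur=2219-06-13

Derivation:
Do: markday[d→2217-10-13]
See: 2217-10-13
Do: translate[v→37/2; u_from→B; u_to→kB]
See: 37/2000
Do: whichday[]
See: Monday
Do: translate[v→-51/5; u_from→mm; u_to→ft]
See: -17/508
Do: lunge[n→15]
See: 2219-01-13
Do: roll[n→151]
See: 2219-06-13
Do: whichday[]
See: Sunday
Do: translate[v→92; u_from→m; u_to→mi]
See: 2875/50292


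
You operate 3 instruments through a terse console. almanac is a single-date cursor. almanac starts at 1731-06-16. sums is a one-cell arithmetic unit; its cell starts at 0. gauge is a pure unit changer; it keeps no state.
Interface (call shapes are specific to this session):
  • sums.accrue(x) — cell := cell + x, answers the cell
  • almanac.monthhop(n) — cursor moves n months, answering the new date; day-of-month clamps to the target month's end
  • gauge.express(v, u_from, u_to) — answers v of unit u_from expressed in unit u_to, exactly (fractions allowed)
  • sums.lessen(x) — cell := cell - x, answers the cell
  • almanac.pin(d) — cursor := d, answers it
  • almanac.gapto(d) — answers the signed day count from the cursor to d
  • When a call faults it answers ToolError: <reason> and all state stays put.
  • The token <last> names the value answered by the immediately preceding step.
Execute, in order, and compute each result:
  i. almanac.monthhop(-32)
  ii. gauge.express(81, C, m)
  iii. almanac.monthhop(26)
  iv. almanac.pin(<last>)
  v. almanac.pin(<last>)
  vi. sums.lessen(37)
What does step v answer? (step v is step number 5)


-> almanac.monthhop(n→-32)
<- 1728-10-16
-> gauge.express(v→81, u_from→C, u_to→m)
<- ToolError: incompatible units
-> almanac.monthhop(n→26)
<- 1730-12-16
-> almanac.pin(d→<last>)
<- 1730-12-16
-> almanac.pin(d→<last>)
<- 1730-12-16
-> sums.lessen(x→37)
<- -37

Answer: 1730-12-16


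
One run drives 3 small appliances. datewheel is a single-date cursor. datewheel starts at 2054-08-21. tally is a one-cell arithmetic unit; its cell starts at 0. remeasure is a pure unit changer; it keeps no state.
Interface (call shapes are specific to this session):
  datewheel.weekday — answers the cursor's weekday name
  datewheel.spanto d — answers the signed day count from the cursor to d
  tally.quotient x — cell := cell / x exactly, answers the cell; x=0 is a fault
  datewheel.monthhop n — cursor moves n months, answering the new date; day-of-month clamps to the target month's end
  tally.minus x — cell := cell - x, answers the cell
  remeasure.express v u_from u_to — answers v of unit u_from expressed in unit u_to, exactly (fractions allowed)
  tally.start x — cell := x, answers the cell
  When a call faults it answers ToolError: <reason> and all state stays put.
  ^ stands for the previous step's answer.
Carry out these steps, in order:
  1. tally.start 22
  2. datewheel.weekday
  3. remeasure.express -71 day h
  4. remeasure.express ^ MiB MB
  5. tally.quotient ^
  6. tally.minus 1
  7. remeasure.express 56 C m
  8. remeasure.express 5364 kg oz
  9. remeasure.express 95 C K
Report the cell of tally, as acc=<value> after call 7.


~$ tally.start x→22
= 22
~$ datewheel.weekday
= Friday
~$ remeasure.express v→-71 u_from→day u_to→h
= -1704
~$ remeasure.express v→^ u_from→MiB u_to→MB
= -27918336/15625
~$ tally.quotient x→^
= -171875/13959168
~$ tally.minus x→1
= -14131043/13959168
~$ remeasure.express v→56 u_from→C u_to→m
= ToolError: incompatible units
~$ remeasure.express v→5364 u_from→kg u_to→oz
= 8582400000000/45359237
~$ remeasure.express v→95 u_from→C u_to→K
= 7363/20

Answer: acc=-14131043/13959168


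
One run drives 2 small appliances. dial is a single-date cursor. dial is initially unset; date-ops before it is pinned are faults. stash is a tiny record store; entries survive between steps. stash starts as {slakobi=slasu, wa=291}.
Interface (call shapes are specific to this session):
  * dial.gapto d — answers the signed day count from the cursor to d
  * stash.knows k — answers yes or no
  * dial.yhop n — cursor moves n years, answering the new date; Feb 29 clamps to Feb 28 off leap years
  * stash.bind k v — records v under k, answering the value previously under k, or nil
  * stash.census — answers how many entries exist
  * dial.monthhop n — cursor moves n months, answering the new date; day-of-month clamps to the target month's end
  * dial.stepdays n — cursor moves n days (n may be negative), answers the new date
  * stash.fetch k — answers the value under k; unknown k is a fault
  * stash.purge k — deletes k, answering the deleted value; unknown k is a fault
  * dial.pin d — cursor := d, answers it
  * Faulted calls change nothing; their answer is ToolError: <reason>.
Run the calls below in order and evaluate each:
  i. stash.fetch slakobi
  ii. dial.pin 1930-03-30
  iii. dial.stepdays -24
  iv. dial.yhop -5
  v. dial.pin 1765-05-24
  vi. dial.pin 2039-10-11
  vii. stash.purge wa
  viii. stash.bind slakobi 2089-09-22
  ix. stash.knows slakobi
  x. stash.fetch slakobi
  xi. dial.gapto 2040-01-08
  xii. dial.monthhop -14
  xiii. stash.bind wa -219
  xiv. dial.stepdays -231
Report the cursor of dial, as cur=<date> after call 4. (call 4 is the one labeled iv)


Answer: cur=1925-03-06

Derivation:
CALL stash.fetch[k=slakobi]
RET  slasu
CALL dial.pin[d=1930-03-30]
RET  1930-03-30
CALL dial.stepdays[n=-24]
RET  1930-03-06
CALL dial.yhop[n=-5]
RET  1925-03-06
CALL dial.pin[d=1765-05-24]
RET  1765-05-24
CALL dial.pin[d=2039-10-11]
RET  2039-10-11
CALL stash.purge[k=wa]
RET  291
CALL stash.bind[k=slakobi; v=2089-09-22]
RET  slasu
CALL stash.knows[k=slakobi]
RET  yes
CALL stash.fetch[k=slakobi]
RET  2089-09-22
CALL dial.gapto[d=2040-01-08]
RET  89
CALL dial.monthhop[n=-14]
RET  2038-08-11
CALL stash.bind[k=wa; v=-219]
RET  nil
CALL dial.stepdays[n=-231]
RET  2037-12-23


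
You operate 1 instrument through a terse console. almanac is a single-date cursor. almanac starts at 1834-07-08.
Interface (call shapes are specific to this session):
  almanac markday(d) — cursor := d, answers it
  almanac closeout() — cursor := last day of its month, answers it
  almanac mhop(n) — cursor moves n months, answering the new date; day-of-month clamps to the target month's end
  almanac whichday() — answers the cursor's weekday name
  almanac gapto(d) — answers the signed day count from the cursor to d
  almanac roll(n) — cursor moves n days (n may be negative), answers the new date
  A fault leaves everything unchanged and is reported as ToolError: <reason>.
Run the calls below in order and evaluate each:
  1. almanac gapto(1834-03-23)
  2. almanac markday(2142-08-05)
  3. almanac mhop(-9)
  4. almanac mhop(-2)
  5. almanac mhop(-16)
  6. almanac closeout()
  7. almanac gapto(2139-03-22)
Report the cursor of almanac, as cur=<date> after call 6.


-> almanac gapto(d→1834-03-23)
<- -107
-> almanac markday(d→2142-08-05)
<- 2142-08-05
-> almanac mhop(n→-9)
<- 2141-11-05
-> almanac mhop(n→-2)
<- 2141-09-05
-> almanac mhop(n→-16)
<- 2140-05-05
-> almanac closeout()
<- 2140-05-31
-> almanac gapto(d→2139-03-22)
<- -436

Answer: cur=2140-05-31


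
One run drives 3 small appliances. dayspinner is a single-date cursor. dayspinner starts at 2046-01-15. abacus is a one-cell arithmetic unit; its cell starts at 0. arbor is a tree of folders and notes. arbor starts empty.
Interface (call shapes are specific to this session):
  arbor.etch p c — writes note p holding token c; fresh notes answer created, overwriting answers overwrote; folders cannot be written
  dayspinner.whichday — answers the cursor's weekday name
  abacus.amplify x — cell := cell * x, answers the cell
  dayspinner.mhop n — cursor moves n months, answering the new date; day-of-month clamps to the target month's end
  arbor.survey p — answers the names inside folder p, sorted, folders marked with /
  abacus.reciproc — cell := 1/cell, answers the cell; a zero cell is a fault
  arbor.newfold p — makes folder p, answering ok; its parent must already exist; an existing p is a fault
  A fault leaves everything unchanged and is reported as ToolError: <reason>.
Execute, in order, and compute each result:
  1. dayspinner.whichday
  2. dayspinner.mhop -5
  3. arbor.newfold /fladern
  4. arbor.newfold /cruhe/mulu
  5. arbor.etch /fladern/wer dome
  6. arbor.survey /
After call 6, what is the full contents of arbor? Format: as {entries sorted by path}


% whichday
:: Monday
% mhop n='-5'
:: 2045-08-15
% newfold p='/fladern'
:: ok
% newfold p='/cruhe/mulu'
:: ToolError: no parent
% etch p='/fladern/wer' c='dome'
:: created
% survey p='/'
:: [fladern/]

Answer: {fladern/, fladern/wer=dome}


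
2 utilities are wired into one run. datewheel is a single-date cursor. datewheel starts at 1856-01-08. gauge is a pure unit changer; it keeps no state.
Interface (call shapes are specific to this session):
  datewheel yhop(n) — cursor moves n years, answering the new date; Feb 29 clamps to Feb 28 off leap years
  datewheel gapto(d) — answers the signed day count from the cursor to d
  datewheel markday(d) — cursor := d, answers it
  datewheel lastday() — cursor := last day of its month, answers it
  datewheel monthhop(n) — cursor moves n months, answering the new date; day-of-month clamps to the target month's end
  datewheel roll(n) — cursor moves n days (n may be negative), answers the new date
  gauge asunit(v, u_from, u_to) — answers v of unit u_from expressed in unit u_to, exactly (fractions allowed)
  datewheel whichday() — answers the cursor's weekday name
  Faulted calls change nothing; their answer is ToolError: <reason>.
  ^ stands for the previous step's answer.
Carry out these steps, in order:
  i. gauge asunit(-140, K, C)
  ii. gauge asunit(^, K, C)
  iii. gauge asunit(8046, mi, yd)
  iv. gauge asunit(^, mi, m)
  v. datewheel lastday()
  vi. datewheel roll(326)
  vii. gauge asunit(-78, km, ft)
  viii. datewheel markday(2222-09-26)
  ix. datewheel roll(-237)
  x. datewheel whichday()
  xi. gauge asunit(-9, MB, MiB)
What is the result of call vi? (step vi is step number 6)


// gauge asunit(v=-140, u_from=K, u_to=C) ~> -8263/20
// gauge asunit(v=^, u_from=K, u_to=C) ~> -6863/10
// gauge asunit(v=8046, u_from=mi, u_to=yd) ~> 14160960
// gauge asunit(v=^, u_from=mi, u_to=m) ~> 569746400256/25
// datewheel lastday() ~> 1856-01-31
// datewheel roll(n=326) ~> 1856-12-22
// gauge asunit(v=-78, u_from=km, u_to=ft) ~> -32500000/127
// datewheel markday(d=2222-09-26) ~> 2222-09-26
// datewheel roll(n=-237) ~> 2222-02-01
// datewheel whichday() ~> Friday
// gauge asunit(v=-9, u_from=MB, u_to=MiB) ~> -140625/16384

Answer: 1856-12-22
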